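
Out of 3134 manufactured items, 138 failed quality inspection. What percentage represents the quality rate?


Formula: Quality Rate = Good Pieces / Total Pieces * 100
Good pieces = 3134 - 138 = 2996
QR = 2996 / 3134 * 100 = 95.6%

95.6%


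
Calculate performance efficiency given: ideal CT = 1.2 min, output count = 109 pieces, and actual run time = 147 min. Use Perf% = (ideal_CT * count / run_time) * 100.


Formula: Performance = (Ideal CT * Total Count) / Run Time * 100
Ideal output time = 1.2 * 109 = 130.8 min
Performance = 130.8 / 147 * 100 = 89.0%

89.0%


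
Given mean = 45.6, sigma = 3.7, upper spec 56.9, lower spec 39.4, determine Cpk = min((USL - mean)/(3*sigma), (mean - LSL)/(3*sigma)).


Cpu = (56.9 - 45.6) / (3 * 3.7) = 1.02
Cpl = (45.6 - 39.4) / (3 * 3.7) = 0.56
Cpk = min(1.02, 0.56) = 0.56

0.56


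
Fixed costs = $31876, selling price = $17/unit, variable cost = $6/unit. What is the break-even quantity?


Formula: BEQ = Fixed Costs / (Price - Variable Cost)
Contribution margin = $17 - $6 = $11/unit
BEQ = ceil($31876 / $11/unit) = ceil(2897.82) = 2898 units

2898 units


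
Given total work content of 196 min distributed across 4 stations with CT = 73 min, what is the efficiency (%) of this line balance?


Formula: Efficiency = Sum of Task Times / (N_stations * CT) * 100
Total station capacity = 4 stations * 73 min = 292 min
Efficiency = 196 / 292 * 100 = 67.1%

67.1%


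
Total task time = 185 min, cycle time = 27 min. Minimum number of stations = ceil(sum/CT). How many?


Formula: N_min = ceil(Sum of Task Times / Cycle Time)
N_min = ceil(185 min / 27 min) = ceil(6.8519)
N_min = 7 stations

7


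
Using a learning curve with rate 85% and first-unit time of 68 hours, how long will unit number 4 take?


Formula: T_n = T_1 * (learning_rate)^(log2(n)) where learning_rate = rate/100
Doublings = log2(4) = 2
T_n = 68 * 0.85^2
T_n = 68 * 0.7225 = 49.1 hours

49.1 hours


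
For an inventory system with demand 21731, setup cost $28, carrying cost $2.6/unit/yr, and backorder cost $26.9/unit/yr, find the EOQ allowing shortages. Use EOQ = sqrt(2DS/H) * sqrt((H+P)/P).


Formula: EOQ* = sqrt(2DS/H) * sqrt((H+P)/P)
Base EOQ = sqrt(2*21731*28/2.6) = 684.14 units
Correction = sqrt((2.6+26.9)/26.9) = 1.04721
EOQ* = 684.14 * 1.04721 = 716.4 units

716.4 units


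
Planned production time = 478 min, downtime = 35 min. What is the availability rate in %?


Formula: Availability = (Planned Time - Downtime) / Planned Time * 100
Uptime = 478 - 35 = 443 min
Availability = 443 / 478 * 100 = 92.7%

92.7%


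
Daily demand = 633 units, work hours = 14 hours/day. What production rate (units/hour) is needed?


Formula: Production Rate = Daily Demand / Available Hours
Rate = 633 units/day / 14 hours/day
Rate = 45.2 units/hour

45.2 units/hour


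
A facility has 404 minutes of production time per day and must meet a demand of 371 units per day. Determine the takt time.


Formula: Takt Time = Available Production Time / Customer Demand
Takt = 404 min/day / 371 units/day
Takt = 1.09 min/unit

1.09 min/unit


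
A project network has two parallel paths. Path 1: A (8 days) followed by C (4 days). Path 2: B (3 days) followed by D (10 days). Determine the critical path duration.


Path 1 = 8 + 4 = 12 days
Path 2 = 3 + 10 = 13 days
Duration = max(12, 13) = 13 days

13 days


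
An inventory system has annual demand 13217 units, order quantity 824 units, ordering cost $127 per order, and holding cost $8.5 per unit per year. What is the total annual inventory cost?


TC = 13217/824 * 127 + 824/2 * 8.5

$5539.09


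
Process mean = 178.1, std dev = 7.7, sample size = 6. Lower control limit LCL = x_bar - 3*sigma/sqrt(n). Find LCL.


LCL = 178.1 - 3 * 7.7 / sqrt(6)

168.67


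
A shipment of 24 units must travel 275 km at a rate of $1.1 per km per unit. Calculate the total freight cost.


TC = dist * cost * units = 275 * 1.1 * 24 = $7260.00

$7260.00


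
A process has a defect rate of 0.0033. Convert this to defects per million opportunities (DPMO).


DPMO = defect_rate * 1000000 = 0.0033 * 1000000

3300


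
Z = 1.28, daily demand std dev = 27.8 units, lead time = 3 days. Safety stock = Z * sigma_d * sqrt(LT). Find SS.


Formula: SS = z * sigma_d * sqrt(LT)
sqrt(LT) = sqrt(3) = 1.7321
SS = 1.28 * 27.8 * 1.7321
SS = 61.6 units

61.6 units


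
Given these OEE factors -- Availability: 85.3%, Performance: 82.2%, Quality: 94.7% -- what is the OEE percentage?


Formula: OEE = Availability * Performance * Quality / 10000
A * P = 85.3% * 82.2% / 100 = 70.12%
OEE = 70.12% * 94.7% / 100 = 66.4%

66.4%


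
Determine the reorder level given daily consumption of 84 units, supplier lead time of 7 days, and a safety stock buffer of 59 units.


Formula: ROP = (Daily Demand * Lead Time) + Safety Stock
Demand during lead time = 84 * 7 = 588 units
ROP = 588 + 59 = 647 units

647 units


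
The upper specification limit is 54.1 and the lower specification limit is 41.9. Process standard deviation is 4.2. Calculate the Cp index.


Cp = (54.1 - 41.9) / (6 * 4.2)

0.48


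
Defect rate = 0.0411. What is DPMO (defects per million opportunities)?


DPMO = defect_rate * 1000000 = 0.0411 * 1000000

41100


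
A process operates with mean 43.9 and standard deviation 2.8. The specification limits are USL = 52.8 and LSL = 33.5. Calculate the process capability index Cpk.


Cpu = (52.8 - 43.9) / (3 * 2.8) = 1.06
Cpl = (43.9 - 33.5) / (3 * 2.8) = 1.24
Cpk = min(1.06, 1.24) = 1.06

1.06


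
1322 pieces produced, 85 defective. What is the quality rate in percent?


Formula: Quality Rate = Good Pieces / Total Pieces * 100
Good pieces = 1322 - 85 = 1237
QR = 1237 / 1322 * 100 = 93.6%

93.6%


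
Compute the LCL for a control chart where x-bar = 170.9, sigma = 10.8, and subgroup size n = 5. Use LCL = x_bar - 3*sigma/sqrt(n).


LCL = 170.9 - 3 * 10.8 / sqrt(5)

156.41


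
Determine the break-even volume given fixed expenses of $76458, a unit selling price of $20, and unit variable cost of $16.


Formula: BEQ = Fixed Costs / (Price - Variable Cost)
Contribution margin = $20 - $16 = $4/unit
BEQ = ceil($76458 / $4/unit) = ceil(19114.5) = 19115 units

19115 units


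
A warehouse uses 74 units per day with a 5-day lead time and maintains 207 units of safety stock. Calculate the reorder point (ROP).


Formula: ROP = (Daily Demand * Lead Time) + Safety Stock
Demand during lead time = 74 * 5 = 370 units
ROP = 370 + 207 = 577 units

577 units


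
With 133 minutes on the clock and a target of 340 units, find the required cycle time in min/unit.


Formula: CT = Available Time / Number of Units
CT = 133 min / 340 units
CT = 0.39 min/unit

0.39 min/unit


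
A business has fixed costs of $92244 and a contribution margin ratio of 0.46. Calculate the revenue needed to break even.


Formula: BER = Fixed Costs / Contribution Margin Ratio
BER = $92244 / 0.46
BER = $200530.43 (to the nearest cent)

$200530.43


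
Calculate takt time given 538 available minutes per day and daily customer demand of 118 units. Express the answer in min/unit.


Formula: Takt Time = Available Production Time / Customer Demand
Takt = 538 min/day / 118 units/day
Takt = 4.56 min/unit

4.56 min/unit


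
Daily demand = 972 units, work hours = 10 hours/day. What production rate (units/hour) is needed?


Formula: Production Rate = Daily Demand / Available Hours
Rate = 972 units/day / 10 hours/day
Rate = 97.2 units/hour

97.2 units/hour


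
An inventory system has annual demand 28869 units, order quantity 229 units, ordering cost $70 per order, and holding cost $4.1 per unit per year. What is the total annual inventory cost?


TC = 28869/229 * 70 + 229/2 * 4.1

$9294.04


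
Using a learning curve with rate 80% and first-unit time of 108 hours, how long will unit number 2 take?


Formula: T_n = T_1 * (learning_rate)^(log2(n)) where learning_rate = rate/100
Doublings = log2(2) = 1
T_n = 108 * 0.8^1
T_n = 108 * 0.8 = 86.4 hours

86.4 hours


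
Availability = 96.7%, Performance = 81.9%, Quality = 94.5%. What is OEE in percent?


Formula: OEE = Availability * Performance * Quality / 10000
A * P = 96.7% * 81.9% / 100 = 79.2%
OEE = 79.2% * 94.5% / 100 = 74.8%

74.8%


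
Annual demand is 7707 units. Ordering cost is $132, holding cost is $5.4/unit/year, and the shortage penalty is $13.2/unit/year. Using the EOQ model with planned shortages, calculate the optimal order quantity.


Formula: EOQ* = sqrt(2DS/H) * sqrt((H+P)/P)
Base EOQ = sqrt(2*7707*132/5.4) = 613.83 units
Correction = sqrt((5.4+13.2)/13.2) = 1.18705
EOQ* = 613.83 * 1.18705 = 728.6 units

728.6 units


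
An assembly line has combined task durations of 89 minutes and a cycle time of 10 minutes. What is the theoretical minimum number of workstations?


Formula: N_min = ceil(Sum of Task Times / Cycle Time)
N_min = ceil(89 min / 10 min) = ceil(8.9)
N_min = 9 stations

9


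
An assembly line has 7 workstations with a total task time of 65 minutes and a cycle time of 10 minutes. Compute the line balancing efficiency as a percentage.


Formula: Efficiency = Sum of Task Times / (N_stations * CT) * 100
Total station capacity = 7 stations * 10 min = 70 min
Efficiency = 65 / 70 * 100 = 92.9%

92.9%


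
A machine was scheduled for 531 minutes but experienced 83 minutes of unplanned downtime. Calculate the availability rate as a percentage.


Formula: Availability = (Planned Time - Downtime) / Planned Time * 100
Uptime = 531 - 83 = 448 min
Availability = 448 / 531 * 100 = 84.4%

84.4%


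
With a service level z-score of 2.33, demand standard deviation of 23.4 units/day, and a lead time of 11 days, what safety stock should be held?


Formula: SS = z * sigma_d * sqrt(LT)
sqrt(LT) = sqrt(11) = 3.3166
SS = 2.33 * 23.4 * 3.3166
SS = 180.8 units

180.8 units


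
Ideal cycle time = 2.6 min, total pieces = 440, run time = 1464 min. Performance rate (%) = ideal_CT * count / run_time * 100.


Formula: Performance = (Ideal CT * Total Count) / Run Time * 100
Ideal output time = 2.6 * 440 = 1144.0 min
Performance = 1144.0 / 1464 * 100 = 78.1%

78.1%


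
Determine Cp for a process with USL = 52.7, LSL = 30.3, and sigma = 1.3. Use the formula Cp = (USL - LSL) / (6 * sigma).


Cp = (52.7 - 30.3) / (6 * 1.3)

2.87


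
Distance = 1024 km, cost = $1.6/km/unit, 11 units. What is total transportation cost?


TC = dist * cost * units = 1024 * 1.6 * 11 = $18022.40

$18022.40


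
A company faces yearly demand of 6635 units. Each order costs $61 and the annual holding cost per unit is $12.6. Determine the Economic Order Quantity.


Formula: EOQ = sqrt(2 * D * S / H)
Numerator: 2 * 6635 * 61 = 809470
2DS/H = 809470 / 12.6 = 64243.7
EOQ = sqrt(64243.7) = 253.5 units

253.5 units


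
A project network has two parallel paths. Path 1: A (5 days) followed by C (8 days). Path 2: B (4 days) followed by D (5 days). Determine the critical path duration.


Path 1 = 5 + 8 = 13 days
Path 2 = 4 + 5 = 9 days
Duration = max(13, 9) = 13 days

13 days


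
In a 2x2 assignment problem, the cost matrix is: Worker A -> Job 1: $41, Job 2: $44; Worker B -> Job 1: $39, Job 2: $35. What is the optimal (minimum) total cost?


Option 1: A->1 + B->2 = $41 + $35 = $76
Option 2: A->2 + B->1 = $44 + $39 = $83
Min cost = min($76, $83) = $76

$76


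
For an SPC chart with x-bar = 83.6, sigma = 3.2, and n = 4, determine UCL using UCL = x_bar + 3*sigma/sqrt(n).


UCL = 83.6 + 3 * 3.2 / sqrt(4)

88.4


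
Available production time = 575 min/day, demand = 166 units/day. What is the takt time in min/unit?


Formula: Takt Time = Available Production Time / Customer Demand
Takt = 575 min/day / 166 units/day
Takt = 3.46 min/unit

3.46 min/unit


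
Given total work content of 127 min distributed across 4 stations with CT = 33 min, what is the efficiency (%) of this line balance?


Formula: Efficiency = Sum of Task Times / (N_stations * CT) * 100
Total station capacity = 4 stations * 33 min = 132 min
Efficiency = 127 / 132 * 100 = 96.2%

96.2%


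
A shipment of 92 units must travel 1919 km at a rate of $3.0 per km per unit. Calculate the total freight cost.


TC = dist * cost * units = 1919 * 3.0 * 92 = $529644.00

$529644.00


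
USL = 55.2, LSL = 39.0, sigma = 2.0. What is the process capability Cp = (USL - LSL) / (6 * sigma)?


Cp = (55.2 - 39.0) / (6 * 2.0)

1.35


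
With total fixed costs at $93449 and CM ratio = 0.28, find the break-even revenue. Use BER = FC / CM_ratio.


Formula: BER = Fixed Costs / Contribution Margin Ratio
BER = $93449 / 0.28
BER = $333746.43 (to the nearest cent)

$333746.43


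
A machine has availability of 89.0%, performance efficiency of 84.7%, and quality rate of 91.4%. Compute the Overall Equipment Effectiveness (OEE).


Formula: OEE = Availability * Performance * Quality / 10000
A * P = 89.0% * 84.7% / 100 = 75.38%
OEE = 75.38% * 91.4% / 100 = 68.9%

68.9%


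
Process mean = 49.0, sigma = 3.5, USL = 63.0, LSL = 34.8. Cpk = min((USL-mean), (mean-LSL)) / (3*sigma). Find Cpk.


Cpu = (63.0 - 49.0) / (3 * 3.5) = 1.33
Cpl = (49.0 - 34.8) / (3 * 3.5) = 1.35
Cpk = min(1.33, 1.35) = 1.33

1.33


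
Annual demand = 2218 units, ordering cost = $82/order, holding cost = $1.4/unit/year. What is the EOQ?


Formula: EOQ = sqrt(2 * D * S / H)
Numerator: 2 * 2218 * 82 = 363752
2DS/H = 363752 / 1.4 = 259822.9
EOQ = sqrt(259822.9) = 509.7 units

509.7 units


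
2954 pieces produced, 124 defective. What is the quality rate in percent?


Formula: Quality Rate = Good Pieces / Total Pieces * 100
Good pieces = 2954 - 124 = 2830
QR = 2830 / 2954 * 100 = 95.8%

95.8%


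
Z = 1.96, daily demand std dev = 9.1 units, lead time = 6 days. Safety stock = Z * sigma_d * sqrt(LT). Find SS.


Formula: SS = z * sigma_d * sqrt(LT)
sqrt(LT) = sqrt(6) = 2.4495
SS = 1.96 * 9.1 * 2.4495
SS = 43.7 units

43.7 units


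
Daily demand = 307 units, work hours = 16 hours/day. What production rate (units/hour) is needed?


Formula: Production Rate = Daily Demand / Available Hours
Rate = 307 units/day / 16 hours/day
Rate = 19.2 units/hour

19.2 units/hour


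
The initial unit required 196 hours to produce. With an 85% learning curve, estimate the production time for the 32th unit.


Formula: T_n = T_1 * (learning_rate)^(log2(n)) where learning_rate = rate/100
Doublings = log2(32) = 5
T_n = 196 * 0.85^5
T_n = 196 * 0.4437 = 87.0 hours

87.0 hours


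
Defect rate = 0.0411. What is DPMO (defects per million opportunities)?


DPMO = defect_rate * 1000000 = 0.0411 * 1000000

41100


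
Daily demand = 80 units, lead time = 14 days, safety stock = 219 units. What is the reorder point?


Formula: ROP = (Daily Demand * Lead Time) + Safety Stock
Demand during lead time = 80 * 14 = 1120 units
ROP = 1120 + 219 = 1339 units

1339 units


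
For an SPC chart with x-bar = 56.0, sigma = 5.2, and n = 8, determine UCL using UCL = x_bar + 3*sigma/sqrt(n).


UCL = 56.0 + 3 * 5.2 / sqrt(8)

61.52


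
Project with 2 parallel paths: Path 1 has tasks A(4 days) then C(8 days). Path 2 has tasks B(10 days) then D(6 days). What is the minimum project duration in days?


Path 1 = 4 + 8 = 12 days
Path 2 = 10 + 6 = 16 days
Duration = max(12, 16) = 16 days

16 days


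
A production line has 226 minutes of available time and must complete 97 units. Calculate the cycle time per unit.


Formula: CT = Available Time / Number of Units
CT = 226 min / 97 units
CT = 2.33 min/unit

2.33 min/unit


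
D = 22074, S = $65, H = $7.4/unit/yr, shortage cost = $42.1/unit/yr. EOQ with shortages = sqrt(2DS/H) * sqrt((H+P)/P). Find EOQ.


Formula: EOQ* = sqrt(2DS/H) * sqrt((H+P)/P)
Base EOQ = sqrt(2*22074*65/7.4) = 622.73 units
Correction = sqrt((7.4+42.1)/42.1) = 1.08433
EOQ* = 622.73 * 1.08433 = 675.2 units

675.2 units


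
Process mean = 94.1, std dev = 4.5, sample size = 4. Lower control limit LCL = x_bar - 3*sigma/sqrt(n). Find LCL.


LCL = 94.1 - 3 * 4.5 / sqrt(4)

87.35


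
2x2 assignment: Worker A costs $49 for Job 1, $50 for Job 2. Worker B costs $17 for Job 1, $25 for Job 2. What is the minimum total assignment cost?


Option 1: A->1 + B->2 = $49 + $25 = $74
Option 2: A->2 + B->1 = $50 + $17 = $67
Min cost = min($74, $67) = $67

$67


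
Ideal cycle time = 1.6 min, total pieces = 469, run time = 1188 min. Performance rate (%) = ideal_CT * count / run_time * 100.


Formula: Performance = (Ideal CT * Total Count) / Run Time * 100
Ideal output time = 1.6 * 469 = 750.4 min
Performance = 750.4 / 1188 * 100 = 63.2%

63.2%


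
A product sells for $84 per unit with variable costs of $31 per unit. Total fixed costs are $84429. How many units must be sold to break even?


Formula: BEQ = Fixed Costs / (Price - Variable Cost)
Contribution margin = $84 - $31 = $53/unit
BEQ = ceil($84429 / $53/unit) = ceil(1593.0) = 1593 units

1593 units


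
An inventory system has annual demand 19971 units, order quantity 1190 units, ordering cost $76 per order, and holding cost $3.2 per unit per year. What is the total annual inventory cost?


TC = 19971/1190 * 76 + 1190/2 * 3.2

$3179.46


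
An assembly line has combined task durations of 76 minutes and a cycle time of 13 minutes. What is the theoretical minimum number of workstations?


Formula: N_min = ceil(Sum of Task Times / Cycle Time)
N_min = ceil(76 min / 13 min) = ceil(5.8462)
N_min = 6 stations

6


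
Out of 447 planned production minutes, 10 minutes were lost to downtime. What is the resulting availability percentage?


Formula: Availability = (Planned Time - Downtime) / Planned Time * 100
Uptime = 447 - 10 = 437 min
Availability = 437 / 447 * 100 = 97.8%

97.8%


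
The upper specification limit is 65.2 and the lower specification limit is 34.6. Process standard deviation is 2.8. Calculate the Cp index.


Cp = (65.2 - 34.6) / (6 * 2.8)

1.82


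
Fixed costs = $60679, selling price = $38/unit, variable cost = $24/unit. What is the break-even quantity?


Formula: BEQ = Fixed Costs / (Price - Variable Cost)
Contribution margin = $38 - $24 = $14/unit
BEQ = ceil($60679 / $14/unit) = ceil(4334.21) = 4335 units

4335 units


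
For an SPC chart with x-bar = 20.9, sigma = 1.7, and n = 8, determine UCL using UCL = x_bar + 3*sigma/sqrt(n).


UCL = 20.9 + 3 * 1.7 / sqrt(8)

22.7


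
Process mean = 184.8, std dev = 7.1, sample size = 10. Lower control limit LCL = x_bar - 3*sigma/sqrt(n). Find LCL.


LCL = 184.8 - 3 * 7.1 / sqrt(10)

178.06


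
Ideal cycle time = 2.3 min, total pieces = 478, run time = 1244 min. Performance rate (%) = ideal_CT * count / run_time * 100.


Formula: Performance = (Ideal CT * Total Count) / Run Time * 100
Ideal output time = 2.3 * 478 = 1099.4 min
Performance = 1099.4 / 1244 * 100 = 88.4%

88.4%


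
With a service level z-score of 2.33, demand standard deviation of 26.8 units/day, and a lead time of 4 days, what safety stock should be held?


Formula: SS = z * sigma_d * sqrt(LT)
sqrt(LT) = sqrt(4) = 2.0
SS = 2.33 * 26.8 * 2.0
SS = 124.9 units

124.9 units


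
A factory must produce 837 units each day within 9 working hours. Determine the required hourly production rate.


Formula: Production Rate = Daily Demand / Available Hours
Rate = 837 units/day / 9 hours/day
Rate = 93.0 units/hour

93.0 units/hour


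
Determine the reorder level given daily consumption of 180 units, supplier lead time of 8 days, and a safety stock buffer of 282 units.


Formula: ROP = (Daily Demand * Lead Time) + Safety Stock
Demand during lead time = 180 * 8 = 1440 units
ROP = 1440 + 282 = 1722 units

1722 units


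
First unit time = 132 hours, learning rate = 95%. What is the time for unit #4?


Formula: T_n = T_1 * (learning_rate)^(log2(n)) where learning_rate = rate/100
Doublings = log2(4) = 2
T_n = 132 * 0.95^2
T_n = 132 * 0.9025 = 119.1 hours

119.1 hours


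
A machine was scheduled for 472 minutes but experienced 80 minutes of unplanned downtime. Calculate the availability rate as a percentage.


Formula: Availability = (Planned Time - Downtime) / Planned Time * 100
Uptime = 472 - 80 = 392 min
Availability = 392 / 472 * 100 = 83.1%

83.1%


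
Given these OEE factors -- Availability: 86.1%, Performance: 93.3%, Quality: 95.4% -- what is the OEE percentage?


Formula: OEE = Availability * Performance * Quality / 10000
A * P = 86.1% * 93.3% / 100 = 80.33%
OEE = 80.33% * 95.4% / 100 = 76.6%

76.6%


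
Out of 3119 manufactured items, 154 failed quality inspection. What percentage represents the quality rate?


Formula: Quality Rate = Good Pieces / Total Pieces * 100
Good pieces = 3119 - 154 = 2965
QR = 2965 / 3119 * 100 = 95.1%

95.1%


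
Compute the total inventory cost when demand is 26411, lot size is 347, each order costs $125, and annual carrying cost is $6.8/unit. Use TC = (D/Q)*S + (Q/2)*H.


TC = 26411/347 * 125 + 347/2 * 6.8

$10693.85


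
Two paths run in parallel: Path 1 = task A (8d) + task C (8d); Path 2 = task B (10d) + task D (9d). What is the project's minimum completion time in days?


Path 1 = 8 + 8 = 16 days
Path 2 = 10 + 9 = 19 days
Duration = max(16, 19) = 19 days

19 days


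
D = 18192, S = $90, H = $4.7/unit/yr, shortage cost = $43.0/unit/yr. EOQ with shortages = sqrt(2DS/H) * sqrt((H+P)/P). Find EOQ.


Formula: EOQ* = sqrt(2DS/H) * sqrt((H+P)/P)
Base EOQ = sqrt(2*18192*90/4.7) = 834.69 units
Correction = sqrt((4.7+43.0)/43.0) = 1.05323
EOQ* = 834.69 * 1.05323 = 879.1 units

879.1 units


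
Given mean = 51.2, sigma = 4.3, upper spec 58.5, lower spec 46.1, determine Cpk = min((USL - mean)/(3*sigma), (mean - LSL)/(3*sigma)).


Cpu = (58.5 - 51.2) / (3 * 4.3) = 0.57
Cpl = (51.2 - 46.1) / (3 * 4.3) = 0.4
Cpk = min(0.57, 0.4) = 0.4

0.4


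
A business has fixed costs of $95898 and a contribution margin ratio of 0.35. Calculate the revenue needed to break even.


Formula: BER = Fixed Costs / Contribution Margin Ratio
BER = $95898 / 0.35
BER = $273994.29 (to the nearest cent)

$273994.29


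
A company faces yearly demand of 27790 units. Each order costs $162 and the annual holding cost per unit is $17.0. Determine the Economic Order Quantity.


Formula: EOQ = sqrt(2 * D * S / H)
Numerator: 2 * 27790 * 162 = 9003960
2DS/H = 9003960 / 17.0 = 529644.7
EOQ = sqrt(529644.7) = 727.8 units

727.8 units


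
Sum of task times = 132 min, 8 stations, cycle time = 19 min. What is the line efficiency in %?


Formula: Efficiency = Sum of Task Times / (N_stations * CT) * 100
Total station capacity = 8 stations * 19 min = 152 min
Efficiency = 132 / 152 * 100 = 86.8%

86.8%


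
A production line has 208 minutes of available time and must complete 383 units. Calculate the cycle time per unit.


Formula: CT = Available Time / Number of Units
CT = 208 min / 383 units
CT = 0.54 min/unit

0.54 min/unit


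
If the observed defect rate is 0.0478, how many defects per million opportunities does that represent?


DPMO = defect_rate * 1000000 = 0.0478 * 1000000

47800


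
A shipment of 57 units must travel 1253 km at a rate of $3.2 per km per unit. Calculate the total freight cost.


TC = dist * cost * units = 1253 * 3.2 * 57 = $228547.20

$228547.20


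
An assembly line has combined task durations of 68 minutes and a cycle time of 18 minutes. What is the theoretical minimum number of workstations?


Formula: N_min = ceil(Sum of Task Times / Cycle Time)
N_min = ceil(68 min / 18 min) = ceil(3.7778)
N_min = 4 stations

4


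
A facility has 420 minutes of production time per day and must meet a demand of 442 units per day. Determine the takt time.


Formula: Takt Time = Available Production Time / Customer Demand
Takt = 420 min/day / 442 units/day
Takt = 0.95 min/unit

0.95 min/unit


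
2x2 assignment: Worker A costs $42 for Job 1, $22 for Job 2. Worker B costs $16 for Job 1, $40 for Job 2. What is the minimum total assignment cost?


Option 1: A->1 + B->2 = $42 + $40 = $82
Option 2: A->2 + B->1 = $22 + $16 = $38
Min cost = min($82, $38) = $38

$38


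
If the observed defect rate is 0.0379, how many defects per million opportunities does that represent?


DPMO = defect_rate * 1000000 = 0.0379 * 1000000

37900


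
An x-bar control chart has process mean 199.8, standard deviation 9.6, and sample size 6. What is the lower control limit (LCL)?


LCL = 199.8 - 3 * 9.6 / sqrt(6)

188.04


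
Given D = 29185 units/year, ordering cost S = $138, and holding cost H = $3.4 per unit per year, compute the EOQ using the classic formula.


Formula: EOQ = sqrt(2 * D * S / H)
Numerator: 2 * 29185 * 138 = 8055060
2DS/H = 8055060 / 3.4 = 2369135.3
EOQ = sqrt(2369135.3) = 1539.2 units

1539.2 units


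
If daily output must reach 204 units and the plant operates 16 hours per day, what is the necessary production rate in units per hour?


Formula: Production Rate = Daily Demand / Available Hours
Rate = 204 units/day / 16 hours/day
Rate = 12.8 units/hour

12.8 units/hour


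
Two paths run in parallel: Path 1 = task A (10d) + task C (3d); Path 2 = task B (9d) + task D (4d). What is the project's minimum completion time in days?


Path 1 = 10 + 3 = 13 days
Path 2 = 9 + 4 = 13 days
Duration = max(13, 13) = 13 days

13 days


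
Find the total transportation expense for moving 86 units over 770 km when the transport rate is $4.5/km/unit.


TC = dist * cost * units = 770 * 4.5 * 86 = $297990.00

$297990.00


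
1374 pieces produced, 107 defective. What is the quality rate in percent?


Formula: Quality Rate = Good Pieces / Total Pieces * 100
Good pieces = 1374 - 107 = 1267
QR = 1267 / 1374 * 100 = 92.2%

92.2%


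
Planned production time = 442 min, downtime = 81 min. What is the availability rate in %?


Formula: Availability = (Planned Time - Downtime) / Planned Time * 100
Uptime = 442 - 81 = 361 min
Availability = 361 / 442 * 100 = 81.7%

81.7%


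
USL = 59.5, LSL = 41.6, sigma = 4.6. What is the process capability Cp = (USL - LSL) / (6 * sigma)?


Cp = (59.5 - 41.6) / (6 * 4.6)

0.65


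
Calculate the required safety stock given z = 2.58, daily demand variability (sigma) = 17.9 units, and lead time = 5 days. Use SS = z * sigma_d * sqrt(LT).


Formula: SS = z * sigma_d * sqrt(LT)
sqrt(LT) = sqrt(5) = 2.2361
SS = 2.58 * 17.9 * 2.2361
SS = 103.3 units

103.3 units


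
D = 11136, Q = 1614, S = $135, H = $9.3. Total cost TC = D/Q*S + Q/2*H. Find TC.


TC = 11136/1614 * 135 + 1614/2 * 9.3

$8436.55


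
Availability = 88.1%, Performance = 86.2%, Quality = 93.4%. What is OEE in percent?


Formula: OEE = Availability * Performance * Quality / 10000
A * P = 88.1% * 86.2% / 100 = 75.94%
OEE = 75.94% * 93.4% / 100 = 70.9%

70.9%


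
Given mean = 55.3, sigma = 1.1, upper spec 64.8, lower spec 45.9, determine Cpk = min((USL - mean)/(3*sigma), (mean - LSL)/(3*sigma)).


Cpu = (64.8 - 55.3) / (3 * 1.1) = 2.88
Cpl = (55.3 - 45.9) / (3 * 1.1) = 2.85
Cpk = min(2.88, 2.85) = 2.85

2.85


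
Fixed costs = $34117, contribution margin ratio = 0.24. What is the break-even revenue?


Formula: BER = Fixed Costs / Contribution Margin Ratio
BER = $34117 / 0.24
BER = $142154.17 (to the nearest cent)

$142154.17


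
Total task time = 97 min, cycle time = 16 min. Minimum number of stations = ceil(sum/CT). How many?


Formula: N_min = ceil(Sum of Task Times / Cycle Time)
N_min = ceil(97 min / 16 min) = ceil(6.0625)
N_min = 7 stations

7


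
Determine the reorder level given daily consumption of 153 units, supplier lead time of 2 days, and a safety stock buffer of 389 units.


Formula: ROP = (Daily Demand * Lead Time) + Safety Stock
Demand during lead time = 153 * 2 = 306 units
ROP = 306 + 389 = 695 units

695 units


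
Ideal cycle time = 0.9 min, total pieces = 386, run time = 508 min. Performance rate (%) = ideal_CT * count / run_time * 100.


Formula: Performance = (Ideal CT * Total Count) / Run Time * 100
Ideal output time = 0.9 * 386 = 347.4 min
Performance = 347.4 / 508 * 100 = 68.4%

68.4%


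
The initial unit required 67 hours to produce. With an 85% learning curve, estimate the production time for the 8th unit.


Formula: T_n = T_1 * (learning_rate)^(log2(n)) where learning_rate = rate/100
Doublings = log2(8) = 3
T_n = 67 * 0.85^3
T_n = 67 * 0.6141 = 41.1 hours

41.1 hours


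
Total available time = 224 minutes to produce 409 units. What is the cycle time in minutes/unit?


Formula: CT = Available Time / Number of Units
CT = 224 min / 409 units
CT = 0.55 min/unit

0.55 min/unit


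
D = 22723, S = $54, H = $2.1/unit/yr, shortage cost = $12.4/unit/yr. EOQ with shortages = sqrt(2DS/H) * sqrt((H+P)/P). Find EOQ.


Formula: EOQ* = sqrt(2DS/H) * sqrt((H+P)/P)
Base EOQ = sqrt(2*22723*54/2.1) = 1081.02 units
Correction = sqrt((2.1+12.4)/12.4) = 1.08137
EOQ* = 1081.02 * 1.08137 = 1169.0 units

1169.0 units


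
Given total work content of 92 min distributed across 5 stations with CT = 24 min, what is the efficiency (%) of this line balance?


Formula: Efficiency = Sum of Task Times / (N_stations * CT) * 100
Total station capacity = 5 stations * 24 min = 120 min
Efficiency = 92 / 120 * 100 = 76.7%

76.7%


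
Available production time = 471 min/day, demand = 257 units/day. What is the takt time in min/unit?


Formula: Takt Time = Available Production Time / Customer Demand
Takt = 471 min/day / 257 units/day
Takt = 1.83 min/unit

1.83 min/unit


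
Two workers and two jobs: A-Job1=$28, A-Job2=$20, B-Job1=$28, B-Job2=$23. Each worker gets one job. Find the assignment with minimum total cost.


Option 1: A->1 + B->2 = $28 + $23 = $51
Option 2: A->2 + B->1 = $20 + $28 = $48
Min cost = min($51, $48) = $48

$48


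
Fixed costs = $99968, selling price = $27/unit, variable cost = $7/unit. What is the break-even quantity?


Formula: BEQ = Fixed Costs / (Price - Variable Cost)
Contribution margin = $27 - $7 = $20/unit
BEQ = ceil($99968 / $20/unit) = ceil(4998.4) = 4999 units

4999 units


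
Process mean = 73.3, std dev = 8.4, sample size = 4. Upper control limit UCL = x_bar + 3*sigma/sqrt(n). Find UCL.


UCL = 73.3 + 3 * 8.4 / sqrt(4)

85.9


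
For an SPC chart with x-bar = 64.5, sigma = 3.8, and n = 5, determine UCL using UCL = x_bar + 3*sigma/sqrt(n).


UCL = 64.5 + 3 * 3.8 / sqrt(5)

69.6


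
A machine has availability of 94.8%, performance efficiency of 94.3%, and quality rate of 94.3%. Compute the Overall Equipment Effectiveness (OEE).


Formula: OEE = Availability * Performance * Quality / 10000
A * P = 94.8% * 94.3% / 100 = 89.4%
OEE = 89.4% * 94.3% / 100 = 84.3%

84.3%


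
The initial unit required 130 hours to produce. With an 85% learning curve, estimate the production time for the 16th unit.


Formula: T_n = T_1 * (learning_rate)^(log2(n)) where learning_rate = rate/100
Doublings = log2(16) = 4
T_n = 130 * 0.85^4
T_n = 130 * 0.522 = 67.9 hours

67.9 hours


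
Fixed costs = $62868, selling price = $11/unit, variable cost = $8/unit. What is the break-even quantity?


Formula: BEQ = Fixed Costs / (Price - Variable Cost)
Contribution margin = $11 - $8 = $3/unit
BEQ = ceil($62868 / $3/unit) = ceil(20956.0) = 20956 units

20956 units


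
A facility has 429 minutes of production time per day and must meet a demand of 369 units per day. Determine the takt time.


Formula: Takt Time = Available Production Time / Customer Demand
Takt = 429 min/day / 369 units/day
Takt = 1.16 min/unit

1.16 min/unit


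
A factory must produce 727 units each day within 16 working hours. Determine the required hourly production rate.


Formula: Production Rate = Daily Demand / Available Hours
Rate = 727 units/day / 16 hours/day
Rate = 45.4 units/hour

45.4 units/hour


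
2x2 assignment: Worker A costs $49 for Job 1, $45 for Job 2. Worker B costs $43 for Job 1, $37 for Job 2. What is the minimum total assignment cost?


Option 1: A->1 + B->2 = $49 + $37 = $86
Option 2: A->2 + B->1 = $45 + $43 = $88
Min cost = min($86, $88) = $86

$86


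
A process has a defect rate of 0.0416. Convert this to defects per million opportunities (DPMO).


DPMO = defect_rate * 1000000 = 0.0416 * 1000000

41600


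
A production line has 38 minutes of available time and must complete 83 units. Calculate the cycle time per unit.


Formula: CT = Available Time / Number of Units
CT = 38 min / 83 units
CT = 0.46 min/unit

0.46 min/unit


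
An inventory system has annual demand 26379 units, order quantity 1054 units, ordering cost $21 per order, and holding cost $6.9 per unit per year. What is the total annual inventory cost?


TC = 26379/1054 * 21 + 1054/2 * 6.9

$4161.88


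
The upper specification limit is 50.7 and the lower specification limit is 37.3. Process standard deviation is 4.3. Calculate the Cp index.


Cp = (50.7 - 37.3) / (6 * 4.3)

0.52


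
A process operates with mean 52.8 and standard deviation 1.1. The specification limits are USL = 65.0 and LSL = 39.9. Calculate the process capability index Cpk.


Cpu = (65.0 - 52.8) / (3 * 1.1) = 3.7
Cpl = (52.8 - 39.9) / (3 * 1.1) = 3.91
Cpk = min(3.7, 3.91) = 3.7

3.7


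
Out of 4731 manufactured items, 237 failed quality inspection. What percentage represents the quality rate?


Formula: Quality Rate = Good Pieces / Total Pieces * 100
Good pieces = 4731 - 237 = 4494
QR = 4494 / 4731 * 100 = 95.0%

95.0%


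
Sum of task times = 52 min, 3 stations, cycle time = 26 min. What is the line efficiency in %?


Formula: Efficiency = Sum of Task Times / (N_stations * CT) * 100
Total station capacity = 3 stations * 26 min = 78 min
Efficiency = 52 / 78 * 100 = 66.7%

66.7%


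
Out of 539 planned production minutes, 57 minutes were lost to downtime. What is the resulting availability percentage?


Formula: Availability = (Planned Time - Downtime) / Planned Time * 100
Uptime = 539 - 57 = 482 min
Availability = 482 / 539 * 100 = 89.4%

89.4%


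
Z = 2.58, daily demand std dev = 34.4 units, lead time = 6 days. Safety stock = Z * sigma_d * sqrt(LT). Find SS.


Formula: SS = z * sigma_d * sqrt(LT)
sqrt(LT) = sqrt(6) = 2.4495
SS = 2.58 * 34.4 * 2.4495
SS = 217.4 units

217.4 units


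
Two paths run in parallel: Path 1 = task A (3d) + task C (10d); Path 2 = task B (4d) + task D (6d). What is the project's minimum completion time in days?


Path 1 = 3 + 10 = 13 days
Path 2 = 4 + 6 = 10 days
Duration = max(13, 10) = 13 days

13 days


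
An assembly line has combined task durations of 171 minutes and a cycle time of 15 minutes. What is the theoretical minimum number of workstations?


Formula: N_min = ceil(Sum of Task Times / Cycle Time)
N_min = ceil(171 min / 15 min) = ceil(11.4)
N_min = 12 stations

12


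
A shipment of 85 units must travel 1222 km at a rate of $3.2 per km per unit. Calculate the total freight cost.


TC = dist * cost * units = 1222 * 3.2 * 85 = $332384.00

$332384.00


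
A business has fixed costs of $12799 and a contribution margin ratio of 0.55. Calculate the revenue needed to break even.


Formula: BER = Fixed Costs / Contribution Margin Ratio
BER = $12799 / 0.55
BER = $23270.91 (to the nearest cent)

$23270.91


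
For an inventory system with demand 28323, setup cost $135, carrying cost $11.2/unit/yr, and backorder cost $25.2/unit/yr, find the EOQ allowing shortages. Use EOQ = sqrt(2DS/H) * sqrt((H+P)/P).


Formula: EOQ* = sqrt(2DS/H) * sqrt((H+P)/P)
Base EOQ = sqrt(2*28323*135/11.2) = 826.31 units
Correction = sqrt((11.2+25.2)/25.2) = 1.20185
EOQ* = 826.31 * 1.20185 = 993.1 units

993.1 units


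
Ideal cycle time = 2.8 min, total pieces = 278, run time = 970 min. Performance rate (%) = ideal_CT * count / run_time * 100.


Formula: Performance = (Ideal CT * Total Count) / Run Time * 100
Ideal output time = 2.8 * 278 = 778.4 min
Performance = 778.4 / 970 * 100 = 80.2%

80.2%


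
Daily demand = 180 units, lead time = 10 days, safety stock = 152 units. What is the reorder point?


Formula: ROP = (Daily Demand * Lead Time) + Safety Stock
Demand during lead time = 180 * 10 = 1800 units
ROP = 1800 + 152 = 1952 units

1952 units


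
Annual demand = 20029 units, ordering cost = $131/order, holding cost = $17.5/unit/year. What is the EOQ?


Formula: EOQ = sqrt(2 * D * S / H)
Numerator: 2 * 20029 * 131 = 5247598
2DS/H = 5247598 / 17.5 = 299862.7
EOQ = sqrt(299862.7) = 547.6 units

547.6 units


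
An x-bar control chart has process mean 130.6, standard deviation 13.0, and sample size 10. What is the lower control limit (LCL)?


LCL = 130.6 - 3 * 13.0 / sqrt(10)

118.27


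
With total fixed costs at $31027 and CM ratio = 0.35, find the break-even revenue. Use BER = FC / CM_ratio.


Formula: BER = Fixed Costs / Contribution Margin Ratio
BER = $31027 / 0.35
BER = $88648.57 (to the nearest cent)

$88648.57


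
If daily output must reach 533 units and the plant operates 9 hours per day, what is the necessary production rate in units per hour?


Formula: Production Rate = Daily Demand / Available Hours
Rate = 533 units/day / 9 hours/day
Rate = 59.2 units/hour

59.2 units/hour


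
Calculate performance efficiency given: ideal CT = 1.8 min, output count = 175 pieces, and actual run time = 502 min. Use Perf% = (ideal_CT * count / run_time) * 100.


Formula: Performance = (Ideal CT * Total Count) / Run Time * 100
Ideal output time = 1.8 * 175 = 315.0 min
Performance = 315.0 / 502 * 100 = 62.7%

62.7%


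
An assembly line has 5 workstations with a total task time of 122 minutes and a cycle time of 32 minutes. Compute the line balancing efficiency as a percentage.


Formula: Efficiency = Sum of Task Times / (N_stations * CT) * 100
Total station capacity = 5 stations * 32 min = 160 min
Efficiency = 122 / 160 * 100 = 76.3%

76.3%


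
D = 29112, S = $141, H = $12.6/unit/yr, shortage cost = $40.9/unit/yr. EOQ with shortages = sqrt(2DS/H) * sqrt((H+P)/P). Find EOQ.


Formula: EOQ* = sqrt(2DS/H) * sqrt((H+P)/P)
Base EOQ = sqrt(2*29112*141/12.6) = 807.19 units
Correction = sqrt((12.6+40.9)/40.9) = 1.14371
EOQ* = 807.19 * 1.14371 = 923.2 units

923.2 units


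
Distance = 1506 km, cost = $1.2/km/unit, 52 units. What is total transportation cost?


TC = dist * cost * units = 1506 * 1.2 * 52 = $93974.40

$93974.40


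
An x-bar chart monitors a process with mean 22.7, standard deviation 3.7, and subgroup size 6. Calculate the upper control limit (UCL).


UCL = 22.7 + 3 * 3.7 / sqrt(6)

27.23


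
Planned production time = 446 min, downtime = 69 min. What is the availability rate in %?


Formula: Availability = (Planned Time - Downtime) / Planned Time * 100
Uptime = 446 - 69 = 377 min
Availability = 377 / 446 * 100 = 84.5%

84.5%


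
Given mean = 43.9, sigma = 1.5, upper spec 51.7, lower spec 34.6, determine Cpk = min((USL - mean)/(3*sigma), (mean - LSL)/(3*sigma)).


Cpu = (51.7 - 43.9) / (3 * 1.5) = 1.73
Cpl = (43.9 - 34.6) / (3 * 1.5) = 2.07
Cpk = min(1.73, 2.07) = 1.73

1.73


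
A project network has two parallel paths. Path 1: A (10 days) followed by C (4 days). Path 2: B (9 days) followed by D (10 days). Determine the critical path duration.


Path 1 = 10 + 4 = 14 days
Path 2 = 9 + 10 = 19 days
Duration = max(14, 19) = 19 days

19 days


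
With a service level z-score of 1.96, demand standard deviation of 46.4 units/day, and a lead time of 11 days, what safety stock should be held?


Formula: SS = z * sigma_d * sqrt(LT)
sqrt(LT) = sqrt(11) = 3.3166
SS = 1.96 * 46.4 * 3.3166
SS = 301.6 units

301.6 units


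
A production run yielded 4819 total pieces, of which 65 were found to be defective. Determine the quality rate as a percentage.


Formula: Quality Rate = Good Pieces / Total Pieces * 100
Good pieces = 4819 - 65 = 4754
QR = 4754 / 4819 * 100 = 98.7%

98.7%
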